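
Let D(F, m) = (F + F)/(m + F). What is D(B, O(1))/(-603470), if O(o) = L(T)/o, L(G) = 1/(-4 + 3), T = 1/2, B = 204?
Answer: -204/61252205 ≈ -3.3305e-6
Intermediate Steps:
T = ½ ≈ 0.50000
L(G) = -1 (L(G) = 1/(-1) = -1)
O(o) = -1/o
D(F, m) = 2*F/(F + m) (D(F, m) = (2*F)/(F + m) = 2*F/(F + m))
D(B, O(1))/(-603470) = (2*204/(204 - 1/1))/(-603470) = (2*204/(204 - 1*1))*(-1/603470) = (2*204/(204 - 1))*(-1/603470) = (2*204/203)*(-1/603470) = (2*204*(1/203))*(-1/603470) = (408/203)*(-1/603470) = -204/61252205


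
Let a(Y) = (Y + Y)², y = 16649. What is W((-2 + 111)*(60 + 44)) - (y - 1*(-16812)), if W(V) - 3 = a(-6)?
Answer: -33314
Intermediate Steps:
a(Y) = 4*Y² (a(Y) = (2*Y)² = 4*Y²)
W(V) = 147 (W(V) = 3 + 4*(-6)² = 3 + 4*36 = 3 + 144 = 147)
W((-2 + 111)*(60 + 44)) - (y - 1*(-16812)) = 147 - (16649 - 1*(-16812)) = 147 - (16649 + 16812) = 147 - 1*33461 = 147 - 33461 = -33314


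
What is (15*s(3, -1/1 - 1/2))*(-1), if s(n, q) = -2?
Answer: 30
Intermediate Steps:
(15*s(3, -1/1 - 1/2))*(-1) = (15*(-2))*(-1) = -30*(-1) = 30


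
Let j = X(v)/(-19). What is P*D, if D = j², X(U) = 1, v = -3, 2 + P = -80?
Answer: -82/361 ≈ -0.22715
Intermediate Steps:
P = -82 (P = -2 - 80 = -82)
j = -1/19 (j = 1/(-19) = 1*(-1/19) = -1/19 ≈ -0.052632)
D = 1/361 (D = (-1/19)² = 1/361 ≈ 0.0027701)
P*D = -82*1/361 = -82/361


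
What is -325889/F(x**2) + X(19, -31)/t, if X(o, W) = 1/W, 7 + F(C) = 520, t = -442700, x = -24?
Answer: -235389624673/370539900 ≈ -635.26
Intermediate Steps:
F(C) = 513 (F(C) = -7 + 520 = 513)
-325889/F(x**2) + X(19, -31)/t = -325889/513 + 1/(-31*(-442700)) = -325889*1/513 - 1/31*(-1/442700) = -325889/513 + 1/13723700 = -235389624673/370539900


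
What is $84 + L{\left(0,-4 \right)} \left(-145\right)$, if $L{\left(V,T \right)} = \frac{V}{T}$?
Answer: $84$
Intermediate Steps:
$84 + L{\left(0,-4 \right)} \left(-145\right) = 84 + \frac{0}{-4} \left(-145\right) = 84 + 0 \left(- \frac{1}{4}\right) \left(-145\right) = 84 + 0 \left(-145\right) = 84 + 0 = 84$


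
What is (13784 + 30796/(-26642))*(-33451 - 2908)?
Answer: -6675558430494/13321 ≈ -5.0113e+8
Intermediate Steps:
(13784 + 30796/(-26642))*(-33451 - 2908) = (13784 + 30796*(-1/26642))*(-36359) = (13784 - 15398/13321)*(-36359) = (183601266/13321)*(-36359) = -6675558430494/13321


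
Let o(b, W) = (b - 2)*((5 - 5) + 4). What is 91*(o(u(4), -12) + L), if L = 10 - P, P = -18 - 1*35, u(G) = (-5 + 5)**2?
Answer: 5005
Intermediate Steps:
u(G) = 0 (u(G) = 0**2 = 0)
o(b, W) = -8 + 4*b (o(b, W) = (-2 + b)*(0 + 4) = (-2 + b)*4 = -8 + 4*b)
P = -53 (P = -18 - 35 = -53)
L = 63 (L = 10 - 1*(-53) = 10 + 53 = 63)
91*(o(u(4), -12) + L) = 91*((-8 + 4*0) + 63) = 91*((-8 + 0) + 63) = 91*(-8 + 63) = 91*55 = 5005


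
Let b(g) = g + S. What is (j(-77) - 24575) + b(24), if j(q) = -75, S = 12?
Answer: -24614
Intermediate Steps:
b(g) = 12 + g (b(g) = g + 12 = 12 + g)
(j(-77) - 24575) + b(24) = (-75 - 24575) + (12 + 24) = -24650 + 36 = -24614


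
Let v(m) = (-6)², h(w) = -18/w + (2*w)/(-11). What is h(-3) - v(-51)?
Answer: -324/11 ≈ -29.455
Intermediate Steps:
h(w) = -18/w - 2*w/11 (h(w) = -18/w + (2*w)*(-1/11) = -18/w - 2*w/11)
v(m) = 36
h(-3) - v(-51) = (-18/(-3) - 2/11*(-3)) - 1*36 = (-18*(-⅓) + 6/11) - 36 = (6 + 6/11) - 36 = 72/11 - 36 = -324/11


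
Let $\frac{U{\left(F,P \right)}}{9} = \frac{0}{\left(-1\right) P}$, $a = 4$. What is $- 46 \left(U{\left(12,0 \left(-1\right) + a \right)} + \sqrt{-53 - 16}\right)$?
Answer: $- 46 i \sqrt{69} \approx - 382.1 i$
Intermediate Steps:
$U{\left(F,P \right)} = 0$ ($U{\left(F,P \right)} = 9 \frac{0}{\left(-1\right) P} = 9 \cdot 0 \left(- \frac{1}{P}\right) = 9 \cdot 0 = 0$)
$- 46 \left(U{\left(12,0 \left(-1\right) + a \right)} + \sqrt{-53 - 16}\right) = - 46 \left(0 + \sqrt{-53 - 16}\right) = - 46 \left(0 + \sqrt{-69}\right) = - 46 \left(0 + i \sqrt{69}\right) = - 46 i \sqrt{69}$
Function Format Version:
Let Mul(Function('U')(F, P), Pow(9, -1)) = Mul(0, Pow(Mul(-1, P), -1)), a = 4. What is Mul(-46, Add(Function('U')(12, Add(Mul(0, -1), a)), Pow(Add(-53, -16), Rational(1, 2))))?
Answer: Mul(-46, I, Pow(69, Rational(1, 2))) ≈ Mul(-382.10, I)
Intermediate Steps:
Function('U')(F, P) = 0 (Function('U')(F, P) = Mul(9, Mul(0, Pow(Mul(-1, P), -1))) = Mul(9, Mul(0, Mul(-1, Pow(P, -1)))) = Mul(9, 0) = 0)
Mul(-46, Add(Function('U')(12, Add(Mul(0, -1), a)), Pow(Add(-53, -16), Rational(1, 2)))) = Mul(-46, Add(0, Pow(Add(-53, -16), Rational(1, 2)))) = Mul(-46, Add(0, Pow(-69, Rational(1, 2)))) = Mul(-46, Add(0, Mul(I, Pow(69, Rational(1, 2))))) = Mul(-46, Mul(I, Pow(69, Rational(1, 2)))) = Mul(-46, I, Pow(69, Rational(1, 2)))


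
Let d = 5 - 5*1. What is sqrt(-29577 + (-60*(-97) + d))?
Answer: I*sqrt(23757) ≈ 154.13*I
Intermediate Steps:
d = 0 (d = 5 - 5 = 0)
sqrt(-29577 + (-60*(-97) + d)) = sqrt(-29577 + (-60*(-97) + 0)) = sqrt(-29577 + (5820 + 0)) = sqrt(-29577 + 5820) = sqrt(-23757) = I*sqrt(23757)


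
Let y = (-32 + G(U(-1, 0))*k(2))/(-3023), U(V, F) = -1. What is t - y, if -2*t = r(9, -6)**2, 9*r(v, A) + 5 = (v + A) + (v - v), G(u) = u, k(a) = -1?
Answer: -8557/244863 ≈ -0.034946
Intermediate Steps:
r(v, A) = -5/9 + A/9 + v/9 (r(v, A) = -5/9 + ((v + A) + (v - v))/9 = -5/9 + ((A + v) + 0)/9 = -5/9 + (A + v)/9 = -5/9 + (A/9 + v/9) = -5/9 + A/9 + v/9)
t = -2/81 (t = -(-5/9 + (1/9)*(-6) + (1/9)*9)**2/2 = -(-5/9 - 2/3 + 1)**2/2 = -(-2/9)**2/2 = -1/2*4/81 = -2/81 ≈ -0.024691)
y = 31/3023 (y = (-32 - 1*(-1))/(-3023) = (-32 + 1)*(-1/3023) = -31*(-1/3023) = 31/3023 ≈ 0.010255)
t - y = -2/81 - 1*31/3023 = -2/81 - 31/3023 = -8557/244863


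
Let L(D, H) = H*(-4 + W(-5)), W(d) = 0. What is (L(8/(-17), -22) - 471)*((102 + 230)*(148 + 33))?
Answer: -23015236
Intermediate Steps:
L(D, H) = -4*H (L(D, H) = H*(-4 + 0) = H*(-4) = -4*H)
(L(8/(-17), -22) - 471)*((102 + 230)*(148 + 33)) = (-4*(-22) - 471)*((102 + 230)*(148 + 33)) = (88 - 471)*(332*181) = -383*60092 = -23015236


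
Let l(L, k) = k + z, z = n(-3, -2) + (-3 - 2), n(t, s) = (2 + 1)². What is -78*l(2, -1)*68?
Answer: -15912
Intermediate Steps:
n(t, s) = 9 (n(t, s) = 3² = 9)
z = 4 (z = 9 + (-3 - 2) = 9 - 5 = 4)
l(L, k) = 4 + k (l(L, k) = k + 4 = 4 + k)
-78*l(2, -1)*68 = -78*(4 - 1)*68 = -78*3*68 = -234*68 = -15912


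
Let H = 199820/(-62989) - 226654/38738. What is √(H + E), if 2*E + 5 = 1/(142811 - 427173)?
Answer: I*√1386953481239348984030645815603/346931291530642 ≈ 3.3946*I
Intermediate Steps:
E = -1421811/568724 (E = -5/2 + 1/(2*(142811 - 427173)) = -5/2 + (½)/(-284362) = -5/2 + (½)*(-1/284362) = -5/2 - 1/568724 = -1421811/568724 ≈ -2.5000)
H = -11008667983/1220033941 (H = 199820*(-1/62989) - 226654*1/38738 = -199820/62989 - 113327/19369 = -11008667983/1220033941 ≈ -9.0233)
√(H + E) = √(-11008667983/1220033941 - 1421811/568724) = √(-7995551367650843/693862583061284) = I*√1386953481239348984030645815603/346931291530642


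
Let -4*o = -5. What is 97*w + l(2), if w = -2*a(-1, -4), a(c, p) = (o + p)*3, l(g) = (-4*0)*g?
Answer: 3201/2 ≈ 1600.5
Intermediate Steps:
o = 5/4 (o = -¼*(-5) = 5/4 ≈ 1.2500)
l(g) = 0 (l(g) = 0*g = 0)
a(c, p) = 15/4 + 3*p (a(c, p) = (5/4 + p)*3 = 15/4 + 3*p)
w = 33/2 (w = -2*(15/4 + 3*(-4)) = -2*(15/4 - 12) = -2*(-33/4) = 33/2 ≈ 16.500)
97*w + l(2) = 97*(33/2) + 0 = 3201/2 + 0 = 3201/2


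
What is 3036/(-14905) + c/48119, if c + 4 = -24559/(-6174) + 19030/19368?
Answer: -14703162811061/72191079268980 ≈ -0.20367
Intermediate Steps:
c = 1063313/1107204 (c = -4 + (-24559/(-6174) + 19030/19368) = -4 + (-24559*(-1/6174) + 19030*(1/19368)) = -4 + (24559/6174 + 9515/9684) = -4 + 5492129/1107204 = 1063313/1107204 ≈ 0.96036)
3036/(-14905) + c/48119 = 3036/(-14905) + (1063313/1107204)/48119 = 3036*(-1/14905) + (1063313/1107204)*(1/48119) = -276/1355 + 1063313/53277549276 = -14703162811061/72191079268980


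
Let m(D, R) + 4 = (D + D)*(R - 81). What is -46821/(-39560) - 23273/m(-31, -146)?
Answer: -26190841/55660920 ≈ -0.47054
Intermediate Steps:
m(D, R) = -4 + 2*D*(-81 + R) (m(D, R) = -4 + (D + D)*(R - 81) = -4 + (2*D)*(-81 + R) = -4 + 2*D*(-81 + R))
-46821/(-39560) - 23273/m(-31, -146) = -46821/(-39560) - 23273/(-4 - 162*(-31) + 2*(-31)*(-146)) = -46821*(-1/39560) - 23273/(-4 + 5022 + 9052) = 46821/39560 - 23273/14070 = -26190841/55660920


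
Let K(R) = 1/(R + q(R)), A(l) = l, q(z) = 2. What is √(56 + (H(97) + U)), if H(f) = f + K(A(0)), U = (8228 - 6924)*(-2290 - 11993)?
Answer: I*√74499514/2 ≈ 4315.7*I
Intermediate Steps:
U = -18625032 (U = 1304*(-14283) = -18625032)
K(R) = 1/(2 + R) (K(R) = 1/(R + 2) = 1/(2 + R))
H(f) = ½ + f (H(f) = f + 1/(2 + 0) = f + 1/2 = f + ½ = ½ + f)
√(56 + (H(97) + U)) = √(56 + ((½ + 97) - 18625032)) = √(56 + (195/2 - 18625032)) = √(56 - 37249869/2) = √(-37249757/2) = I*√74499514/2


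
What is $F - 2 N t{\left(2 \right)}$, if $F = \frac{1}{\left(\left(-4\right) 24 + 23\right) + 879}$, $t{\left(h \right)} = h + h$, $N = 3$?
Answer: $- \frac{12}{403} \approx -0.029777$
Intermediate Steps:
$t{\left(h \right)} = 2 h$
$F = \frac{1}{806}$ ($F = \frac{1}{\left(-96 + 23\right) + 879} = \frac{1}{-73 + 879} = \frac{1}{806} \approx 0.0012407$)
$F - 2 N t{\left(2 \right)} = \frac{\left(-2\right) 3 \cdot 2 \cdot 2}{806} = \frac{\left(-6\right) 4}{806} = \frac{1}{806} \left(-24\right) = - \frac{12}{403}$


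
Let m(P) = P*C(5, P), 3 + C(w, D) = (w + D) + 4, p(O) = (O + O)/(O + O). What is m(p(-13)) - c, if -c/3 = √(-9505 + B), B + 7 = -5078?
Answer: 7 + 3*I*√14590 ≈ 7.0 + 362.37*I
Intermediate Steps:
B = -5085 (B = -7 - 5078 = -5085)
p(O) = 1 (p(O) = (2*O)/((2*O)) = (2*O)*(1/(2*O)) = 1)
C(w, D) = 1 + D + w (C(w, D) = -3 + ((w + D) + 4) = -3 + ((D + w) + 4) = -3 + (4 + D + w) = 1 + D + w)
c = -3*I*√14590 (c = -3*√(-9505 - 5085) = -3*I*√14590 ≈ -362.37*I)
m(P) = P*(6 + P) (m(P) = P*(1 + P + 5) = P*(6 + P))
m(p(-13)) - c = 1*(6 + 1) - (-3)*I*√14590 = 1*7 + 3*I*√14590 = 7 + 3*I*√14590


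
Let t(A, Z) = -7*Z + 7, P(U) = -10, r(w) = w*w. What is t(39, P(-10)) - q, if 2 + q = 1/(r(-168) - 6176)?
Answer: 1741791/22048 ≈ 79.000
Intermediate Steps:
r(w) = w**2
q = -44095/22048 (q = -2 + 1/((-168)**2 - 6176) = -2 + 1/(28224 - 6176) = -2 + 1/22048 = -44095/22048 ≈ -2.0000)
t(A, Z) = 7 - 7*Z
t(39, P(-10)) - q = (7 - 7*(-10)) - 1*(-44095/22048) = (7 + 70) + 44095/22048 = 77 + 44095/22048 = 1741791/22048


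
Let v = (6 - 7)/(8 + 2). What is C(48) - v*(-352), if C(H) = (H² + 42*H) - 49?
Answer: 21179/5 ≈ 4235.8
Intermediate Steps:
C(H) = -49 + H² + 42*H
v = -⅒ (v = -1/10 = -1*⅒ = -⅒ ≈ -0.10000)
C(48) - v*(-352) = (-49 + 48² + 42*48) - (-1)*(-352)/10 = (-49 + 2304 + 2016) - 1*176/5 = 4271 - 176/5 = 21179/5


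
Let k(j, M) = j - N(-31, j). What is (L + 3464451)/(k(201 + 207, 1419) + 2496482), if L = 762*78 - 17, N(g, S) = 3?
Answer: 3523870/2496887 ≈ 1.4113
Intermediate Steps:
L = 59419 (L = 59436 - 17 = 59419)
k(j, M) = -3 + j (k(j, M) = j - 1*3 = j - 3 = -3 + j)
(L + 3464451)/(k(201 + 207, 1419) + 2496482) = (59419 + 3464451)/((-3 + (201 + 207)) + 2496482) = 3523870/((-3 + 408) + 2496482) = 3523870/(405 + 2496482) = 3523870/2496887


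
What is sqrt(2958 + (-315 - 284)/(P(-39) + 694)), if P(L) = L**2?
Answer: sqrt(14511286765)/2215 ≈ 54.385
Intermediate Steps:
sqrt(2958 + (-315 - 284)/(P(-39) + 694)) = sqrt(2958 + (-315 - 284)/((-39)**2 + 694)) = sqrt(2958 - 599/(1521 + 694)) = sqrt(2958 - 599/2215) = sqrt(6551371/2215) = sqrt(14511286765)/2215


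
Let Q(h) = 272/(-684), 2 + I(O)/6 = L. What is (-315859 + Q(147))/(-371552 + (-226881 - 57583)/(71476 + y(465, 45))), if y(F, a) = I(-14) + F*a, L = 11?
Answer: 4993675484435/5874213310704 ≈ 0.85010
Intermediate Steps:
I(O) = 54 (I(O) = -12 + 6*11 = -12 + 66 = 54)
y(F, a) = 54 + F*a
Q(h) = -68/171 (Q(h) = 272*(-1/684) = -68/171)
(-315859 + Q(147))/(-371552 + (-226881 - 57583)/(71476 + y(465, 45))) = (-315859 - 68/171)/(-371552 + (-226881 - 57583)/(71476 + (54 + 465*45))) = -54011957/(171*(-371552 - 284464/(71476 + (54 + 20925)))) = -54011957/(171*(-371552 - 284464/(71476 + 20979))) = -54011957/(171*(-371552 - 284464/92455)) = -54011957/(171*(-34352124624/92455)) = -54011957/171*(-92455/34352124624) = 4993675484435/5874213310704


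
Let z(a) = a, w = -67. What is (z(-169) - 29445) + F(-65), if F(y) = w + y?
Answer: -29746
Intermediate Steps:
F(y) = -67 + y
(z(-169) - 29445) + F(-65) = (-169 - 29445) + (-67 - 65) = -29614 - 132 = -29746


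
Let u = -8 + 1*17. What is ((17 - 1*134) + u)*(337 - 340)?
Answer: 324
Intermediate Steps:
u = 9 (u = -8 + 17 = 9)
((17 - 1*134) + u)*(337 - 340) = ((17 - 1*134) + 9)*(337 - 340) = ((17 - 134) + 9)*(-3) = (-117 + 9)*(-3) = -108*(-3) = 324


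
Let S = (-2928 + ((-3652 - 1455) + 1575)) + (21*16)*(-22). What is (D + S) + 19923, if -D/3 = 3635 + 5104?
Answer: -20146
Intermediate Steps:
D = -26217 (D = -3*(3635 + 5104) = -3*8739 = -26217)
S = -13852 (S = (-2928 + (-5107 + 1575)) + 336*(-22) = (-2928 - 3532) - 7392 = -6460 - 7392 = -13852)
(D + S) + 19923 = (-26217 - 13852) + 19923 = -40069 + 19923 = -20146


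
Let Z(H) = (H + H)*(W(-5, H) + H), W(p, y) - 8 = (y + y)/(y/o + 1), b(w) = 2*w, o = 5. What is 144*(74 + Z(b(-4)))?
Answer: -50784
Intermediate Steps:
W(p, y) = 8 + 2*y/(1 + y/5) (W(p, y) = 8 + (y + y)/(y/5 + 1) = 8 + (2*y)/(y*(⅕) + 1) = 8 + (2*y)/(y/5 + 1) = 8 + (2*y)/(1 + y/5) = 8 + 2*y/(1 + y/5))
Z(H) = 2*H*(H + 2*(20 + 9*H)/(5 + H)) (Z(H) = (H + H)*(2*(20 + 9*H)/(5 + H) + H) = (2*H)*(H + 2*(20 + 9*H)/(5 + H)) = 2*H*(H + 2*(20 + 9*H)/(5 + H)))
144*(74 + Z(b(-4))) = 144*(74 + 2*(2*(-4))*(40 + (2*(-4))² + 23*(2*(-4)))/(5 + 2*(-4))) = 144*(74 + 2*(-8)*(40 + (-8)² + 23*(-8))/(5 - 8)) = 144*(74 + 2*(-8)*(40 + 64 - 184)/(-3)) = 144*(74 + 2*(-8)*(-⅓)*(-80)) = 144*(74 - 1280/3) = 144*(-1058/3) = -50784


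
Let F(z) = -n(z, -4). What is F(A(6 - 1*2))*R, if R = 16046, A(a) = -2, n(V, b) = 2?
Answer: -32092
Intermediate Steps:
F(z) = -2 (F(z) = -1*2 = -2)
F(A(6 - 1*2))*R = -2*16046 = -32092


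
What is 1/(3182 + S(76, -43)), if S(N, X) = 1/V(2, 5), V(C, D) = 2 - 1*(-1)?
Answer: 3/9547 ≈ 0.00031423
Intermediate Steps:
V(C, D) = 3 (V(C, D) = 2 + 1 = 3)
S(N, X) = ⅓ (S(N, X) = 1/3 = ⅓)
1/(3182 + S(76, -43)) = 1/(3182 + ⅓) = 1/(9547/3) = 3/9547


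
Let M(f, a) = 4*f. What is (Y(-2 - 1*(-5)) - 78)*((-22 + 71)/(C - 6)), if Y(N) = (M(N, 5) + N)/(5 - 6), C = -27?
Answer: 1519/11 ≈ 138.09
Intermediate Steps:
Y(N) = -5*N (Y(N) = (4*N + N)/(5 - 6) = (5*N)/(-1) = (5*N)*(-1) = -5*N)
(Y(-2 - 1*(-5)) - 78)*((-22 + 71)/(C - 6)) = (-5*(-2 - 1*(-5)) - 78)*((-22 + 71)/(-27 - 6)) = (-5*(-2 + 5) - 78)*(49/(-33)) = (-5*3 - 78)*(49*(-1/33)) = (-15 - 78)*(-49/33) = -93*(-49/33) = 1519/11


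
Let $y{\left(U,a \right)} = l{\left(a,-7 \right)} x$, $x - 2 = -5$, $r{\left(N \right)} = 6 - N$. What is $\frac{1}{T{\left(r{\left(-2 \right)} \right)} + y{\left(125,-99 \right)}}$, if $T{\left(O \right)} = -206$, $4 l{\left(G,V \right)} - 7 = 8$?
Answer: $- \frac{4}{869} \approx -0.004603$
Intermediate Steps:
$x = -3$ ($x = 2 - 5 = -3$)
$l{\left(G,V \right)} = \frac{15}{4}$ ($l{\left(G,V \right)} = \frac{7}{4} + \frac{1}{4} \cdot 8 = \frac{7}{4} + 2 = \frac{15}{4}$)
$y{\left(U,a \right)} = - \frac{45}{4}$ ($y{\left(U,a \right)} = \frac{15}{4} \left(-3\right) = - \frac{45}{4}$)
$\frac{1}{T{\left(r{\left(-2 \right)} \right)} + y{\left(125,-99 \right)}} = \frac{1}{-206 - \frac{45}{4}} = \frac{1}{- \frac{869}{4}} = - \frac{4}{869}$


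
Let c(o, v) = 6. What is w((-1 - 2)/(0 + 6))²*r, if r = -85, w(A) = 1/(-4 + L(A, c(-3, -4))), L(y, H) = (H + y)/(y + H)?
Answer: -85/9 ≈ -9.4444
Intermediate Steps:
L(y, H) = 1 (L(y, H) = (H + y)/(H + y) = 1)
w(A) = -⅓ (w(A) = 1/(-4 + 1) = 1/(-3) = -⅓)
w((-1 - 2)/(0 + 6))²*r = (-⅓)²*(-85) = (⅑)*(-85) = -85/9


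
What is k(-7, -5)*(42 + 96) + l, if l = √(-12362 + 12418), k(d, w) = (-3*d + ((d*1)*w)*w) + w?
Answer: -21942 + 2*√14 ≈ -21935.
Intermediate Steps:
k(d, w) = w - 3*d + d*w² (k(d, w) = (-3*d + (d*w)*w) + w = (-3*d + d*w²) + w = w - 3*d + d*w²)
l = 2*√14 (l = √56 = 2*√14 ≈ 7.4833)
k(-7, -5)*(42 + 96) + l = (-5 - 3*(-7) - 7*(-5)²)*(42 + 96) + 2*√14 = (-5 + 21 - 7*25)*138 + 2*√14 = (-5 + 21 - 175)*138 + 2*√14 = -159*138 + 2*√14 = -21942 + 2*√14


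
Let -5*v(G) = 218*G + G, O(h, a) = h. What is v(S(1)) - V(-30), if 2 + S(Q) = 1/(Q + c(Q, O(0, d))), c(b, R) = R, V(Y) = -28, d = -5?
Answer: 359/5 ≈ 71.800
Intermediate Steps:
S(Q) = -2 + 1/Q (S(Q) = -2 + 1/(Q + 0) = -2 + 1/Q)
v(G) = -219*G/5 (v(G) = -(218*G + G)/5 = -219*G/5)
v(S(1)) - V(-30) = -219*(-2 + 1/1)/5 - 1*(-28) = -219*(-2 + 1)/5 + 28 = -219/5*(-1) + 28 = 219/5 + 28 = 359/5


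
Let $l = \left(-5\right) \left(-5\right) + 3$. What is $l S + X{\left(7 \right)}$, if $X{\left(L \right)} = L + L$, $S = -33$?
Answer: $-910$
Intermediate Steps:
$l = 28$ ($l = 25 + 3 = 28$)
$X{\left(L \right)} = 2 L$
$l S + X{\left(7 \right)} = 28 \left(-33\right) + 2 \cdot 7 = -924 + 14 = -910$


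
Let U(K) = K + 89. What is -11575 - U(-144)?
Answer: -11520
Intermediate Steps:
U(K) = 89 + K
-11575 - U(-144) = -11575 - (89 - 144) = -11575 - 1*(-55) = -11575 + 55 = -11520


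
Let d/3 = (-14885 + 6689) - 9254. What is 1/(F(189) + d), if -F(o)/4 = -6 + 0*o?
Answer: -1/52326 ≈ -1.9111e-5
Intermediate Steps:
F(o) = 24 (F(o) = -4*(-6 + 0*o) = -4*(-6 + 0) = -4*(-6) = 24)
d = -52350 (d = 3*((-14885 + 6689) - 9254) = 3*(-8196 - 9254) = 3*(-17450) = -52350)
1/(F(189) + d) = 1/(24 - 52350) = 1/(-52326) = -1/52326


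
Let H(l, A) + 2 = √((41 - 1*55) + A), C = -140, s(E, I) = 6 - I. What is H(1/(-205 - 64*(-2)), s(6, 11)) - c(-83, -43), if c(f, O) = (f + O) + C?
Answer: 264 + I*√19 ≈ 264.0 + 4.3589*I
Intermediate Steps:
c(f, O) = -140 + O + f (c(f, O) = (f + O) - 140 = (O + f) - 140 = -140 + O + f)
H(l, A) = -2 + √(-14 + A) (H(l, A) = -2 + √((41 - 1*55) + A) = -2 + √((41 - 55) + A) = -2 + √(-14 + A))
H(1/(-205 - 64*(-2)), s(6, 11)) - c(-83, -43) = (-2 + √(-14 + (6 - 1*11))) - (-140 - 43 - 83) = (-2 + √(-14 + (6 - 11))) - 1*(-266) = (-2 + √(-14 - 5)) + 266 = (-2 + √(-19)) + 266 = (-2 + I*√19) + 266 = 264 + I*√19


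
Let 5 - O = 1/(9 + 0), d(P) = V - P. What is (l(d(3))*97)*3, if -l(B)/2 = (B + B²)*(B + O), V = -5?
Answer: 304192/3 ≈ 1.0140e+5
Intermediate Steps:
d(P) = -5 - P
O = 44/9 (O = 5 - 1/(9 + 0) = 5 - 1/9 = 5 - 1*⅑ = 5 - ⅑ = 44/9 ≈ 4.8889)
l(B) = -2*(44/9 + B)*(B + B²) (l(B) = -2*(B + B²)*(B + 44/9) = -2*(B + B²)*(44/9 + B) = -2*(44/9 + B)*(B + B²))
(l(d(3))*97)*3 = (-2*(-5 - 1*3)*(44 + 9*(-5 - 1*3)² + 53*(-5 - 1*3))/9*97)*3 = (-2*(-5 - 3)*(44 + 9*(-5 - 3)² + 53*(-5 - 3))/9*97)*3 = (-2/9*(-8)*(44 + 9*(-8)² + 53*(-8))*97)*3 = (-2/9*(-8)*(44 + 9*64 - 424)*97)*3 = (-2/9*(-8)*(44 + 576 - 424)*97)*3 = (-2/9*(-8)*196*97)*3 = ((3136/9)*97)*3 = (304192/9)*3 = 304192/3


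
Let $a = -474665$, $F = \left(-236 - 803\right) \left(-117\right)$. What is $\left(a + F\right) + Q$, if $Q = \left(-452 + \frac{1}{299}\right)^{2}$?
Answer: $- \frac{13302960293}{89401} \approx -1.488 \cdot 10^{5}$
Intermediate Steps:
$F = 121563$ ($F = \left(-1039\right) \left(-117\right) = 121563$)
$Q = \frac{18264711609}{89401}$ ($Q = \left(-452 + \frac{1}{299}\right)^{2} = \left(- \frac{135147}{299}\right)^{2} = \frac{18264711609}{89401} \approx 2.043 \cdot 10^{5}$)
$\left(a + F\right) + Q = \left(-474665 + 121563\right) + \frac{18264711609}{89401} = -353102 + \frac{18264711609}{89401} = - \frac{13302960293}{89401}$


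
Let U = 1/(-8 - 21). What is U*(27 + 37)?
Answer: -64/29 ≈ -2.2069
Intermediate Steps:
U = -1/29 (U = 1/(-29) = -1/29 ≈ -0.034483)
U*(27 + 37) = -(27 + 37)/29 = -1/29*64 = -64/29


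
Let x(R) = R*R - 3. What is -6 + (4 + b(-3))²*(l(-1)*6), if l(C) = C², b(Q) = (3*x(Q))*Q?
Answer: 14994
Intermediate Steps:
x(R) = -3 + R² (x(R) = R² - 3 = -3 + R²)
b(Q) = Q*(-9 + 3*Q²) (b(Q) = (3*(-3 + Q²))*Q = (-9 + 3*Q²)*Q = Q*(-9 + 3*Q²))
-6 + (4 + b(-3))²*(l(-1)*6) = -6 + (4 + 3*(-3)*(-3 + (-3)²))²*((-1)²*6) = -6 + (4 + 3*(-3)*(-3 + 9))²*(1*6) = -6 + (4 + 3*(-3)*6)²*6 = -6 + (4 - 54)²*6 = -6 + (-50)²*6 = -6 + 2500*6 = -6 + 15000 = 14994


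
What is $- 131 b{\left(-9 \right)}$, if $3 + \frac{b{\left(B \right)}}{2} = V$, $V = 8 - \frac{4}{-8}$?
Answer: $-1441$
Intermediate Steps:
$V = \frac{17}{2}$ ($V = 8 - - \frac{1}{2} = 8 + \frac{1}{2} = \frac{17}{2} \approx 8.5$)
$b{\left(B \right)} = 11$ ($b{\left(B \right)} = -6 + 2 \cdot \frac{17}{2} = -6 + 17 = 11$)
$- 131 b{\left(-9 \right)} = \left(-131\right) 11 = -1441$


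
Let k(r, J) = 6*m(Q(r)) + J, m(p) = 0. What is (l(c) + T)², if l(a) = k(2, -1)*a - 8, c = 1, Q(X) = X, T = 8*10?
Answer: 5041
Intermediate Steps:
T = 80
k(r, J) = J (k(r, J) = 6*0 + J = 0 + J = J)
l(a) = -8 - a (l(a) = -a - 8 = -8 - a)
(l(c) + T)² = ((-8 - 1*1) + 80)² = ((-8 - 1) + 80)² = (-9 + 80)² = 71² = 5041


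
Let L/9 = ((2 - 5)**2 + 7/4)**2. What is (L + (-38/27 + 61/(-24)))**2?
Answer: 200346655201/186624 ≈ 1.0735e+6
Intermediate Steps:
L = 16641/16 (L = 9*((2 - 5)**2 + 7/4)**2 = 9*((-3)**2 + 7*(1/4))**2 = 9*(9 + 7/4)**2 = 9*(43/4)**2 = 9*(1849/16) = 16641/16 ≈ 1040.1)
(L + (-38/27 + 61/(-24)))**2 = (16641/16 + (-38/27 + 61/(-24)))**2 = (16641/16 + (-38*1/27 + 61*(-1/24)))**2 = (16641/16 + (-38/27 - 61/24))**2 = (16641/16 - 853/216)**2 = (447601/432)**2 = 200346655201/186624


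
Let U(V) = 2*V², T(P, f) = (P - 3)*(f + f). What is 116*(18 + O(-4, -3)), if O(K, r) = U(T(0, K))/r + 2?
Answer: -42224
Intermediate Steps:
T(P, f) = 2*f*(-3 + P) (T(P, f) = (-3 + P)*(2*f) = 2*f*(-3 + P))
O(K, r) = 2 + 72*K²/r (O(K, r) = (2*(2*K*(-3 + 0))²)/r + 2 = (2*(2*K*(-3))²)/r + 2 = (2*(-6*K)²)/r + 2 = (2*(36*K²))/r + 2 = (72*K²)/r + 2 = 72*K²/r + 2 = 2 + 72*K²/r)
116*(18 + O(-4, -3)) = 116*(18 + (2 + 72*(-4)²/(-3))) = 116*(18 + (2 + 72*16*(-⅓))) = 116*(18 + (2 - 384)) = 116*(18 - 382) = 116*(-364) = -42224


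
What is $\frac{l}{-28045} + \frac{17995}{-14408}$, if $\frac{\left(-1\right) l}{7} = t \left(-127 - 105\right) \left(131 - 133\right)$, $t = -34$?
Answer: $- \frac{2095774031}{404072360} \approx -5.1866$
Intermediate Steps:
$l = 110432$ ($l = - 7 \left(- 34 \left(-127 - 105\right) \left(131 - 133\right)\right) = - 7 \left(- 34 \left(\left(-232\right) \left(-2\right)\right)\right) = - 7 \left(\left(-34\right) 464\right) = \left(-7\right) \left(-15776\right) = 110432$)
$\frac{l}{-28045} + \frac{17995}{-14408} = \frac{110432}{-28045} + \frac{17995}{-14408} = 110432 \left(- \frac{1}{28045}\right) + 17995 \left(- \frac{1}{14408}\right) = - \frac{110432}{28045} - \frac{17995}{14408} = - \frac{2095774031}{404072360}$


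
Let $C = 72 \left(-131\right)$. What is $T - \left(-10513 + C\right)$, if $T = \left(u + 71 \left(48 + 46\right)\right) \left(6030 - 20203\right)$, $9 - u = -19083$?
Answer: $-365161573$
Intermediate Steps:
$u = 19092$ ($u = 9 - -19083 = 9 + 19083 = 19092$)
$C = -9432$
$T = -365181518$ ($T = \left(19092 + 71 \left(48 + 46\right)\right) \left(6030 - 20203\right) = \left(19092 + 71 \cdot 94\right) \left(6030 - 20203\right) = \left(19092 + 6674\right) \left(-14173\right) = 25766 \left(-14173\right) = -365181518$)
$T - \left(-10513 + C\right) = -365181518 - \left(-10513 - 9432\right) = -365181518 - -19945 = -365181518 + 19945 = -365161573$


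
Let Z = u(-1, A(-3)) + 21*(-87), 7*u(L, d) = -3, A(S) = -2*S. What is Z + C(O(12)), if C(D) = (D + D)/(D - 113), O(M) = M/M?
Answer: -102337/56 ≈ -1827.4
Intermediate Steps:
O(M) = 1
u(L, d) = -3/7 (u(L, d) = (⅐)*(-3) = -3/7)
Z = -12792/7 (Z = -3/7 + 21*(-87) = -3/7 - 1827 = -12792/7 ≈ -1827.4)
C(D) = 2*D/(-113 + D) (C(D) = (2*D)/(-113 + D) = 2*D/(-113 + D))
Z + C(O(12)) = -12792/7 + 2*1/(-113 + 1) = -12792/7 + 2*1/(-112) = -12792/7 + 2*1*(-1/112) = -12792/7 - 1/56 = -102337/56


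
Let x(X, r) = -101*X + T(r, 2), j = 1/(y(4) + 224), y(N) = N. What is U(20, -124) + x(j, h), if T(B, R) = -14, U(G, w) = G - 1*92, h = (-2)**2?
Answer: -19709/228 ≈ -86.443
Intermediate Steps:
h = 4
U(G, w) = -92 + G (U(G, w) = G - 92 = -92 + G)
j = 1/228 (j = 1/(4 + 224) = 1/228 ≈ 0.0043860)
x(X, r) = -14 - 101*X (x(X, r) = -101*X - 14 = -14 - 101*X)
U(20, -124) + x(j, h) = (-92 + 20) + (-14 - 101*1/228) = -72 + (-14 - 101/228) = -72 - 3293/228 = -19709/228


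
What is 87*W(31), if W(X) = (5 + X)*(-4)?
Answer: -12528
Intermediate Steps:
W(X) = -20 - 4*X
87*W(31) = 87*(-20 - 4*31) = 87*(-20 - 124) = 87*(-144) = -12528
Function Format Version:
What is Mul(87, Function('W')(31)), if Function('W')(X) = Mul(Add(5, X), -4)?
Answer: -12528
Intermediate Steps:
Function('W')(X) = Add(-20, Mul(-4, X))
Mul(87, Function('W')(31)) = Mul(87, Add(-20, Mul(-4, 31))) = Mul(87, Add(-20, -124)) = Mul(87, -144) = -12528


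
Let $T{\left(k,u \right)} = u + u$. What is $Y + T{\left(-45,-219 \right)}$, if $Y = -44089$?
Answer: $-44527$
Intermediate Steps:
$T{\left(k,u \right)} = 2 u$
$Y + T{\left(-45,-219 \right)} = -44089 + 2 \left(-219\right) = -44089 - 438 = -44527$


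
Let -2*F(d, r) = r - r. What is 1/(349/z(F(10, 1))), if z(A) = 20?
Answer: 20/349 ≈ 0.057307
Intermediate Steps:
F(d, r) = 0 (F(d, r) = -(r - r)/2 = -1/2*0 = 0)
1/(349/z(F(10, 1))) = 1/(349/20) = 20/349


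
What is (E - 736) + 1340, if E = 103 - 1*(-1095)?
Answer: 1802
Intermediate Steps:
E = 1198 (E = 103 + 1095 = 1198)
(E - 736) + 1340 = (1198 - 736) + 1340 = 462 + 1340 = 1802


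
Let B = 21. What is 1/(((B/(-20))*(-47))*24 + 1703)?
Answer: 5/14437 ≈ 0.00034633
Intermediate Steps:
1/(((B/(-20))*(-47))*24 + 1703) = 1/(((21/(-20))*(-47))*24 + 1703) = 1/(((21*(-1/20))*(-47))*24 + 1703) = 1/(-21/20*(-47)*24 + 1703) = 1/((987/20)*24 + 1703) = 1/(5922/5 + 1703) = 1/(14437/5) = 5/14437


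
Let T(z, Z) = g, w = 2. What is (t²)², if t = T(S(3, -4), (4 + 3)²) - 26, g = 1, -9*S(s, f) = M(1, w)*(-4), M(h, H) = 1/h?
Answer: 390625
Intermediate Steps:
S(s, f) = 4/9 (S(s, f) = -(-4)/(9*1) = -(-4)/9 = -⅑*(-4) = 4/9)
T(z, Z) = 1
t = -25 (t = 1 - 26 = -25)
(t²)² = ((-25)²)² = 625² = 390625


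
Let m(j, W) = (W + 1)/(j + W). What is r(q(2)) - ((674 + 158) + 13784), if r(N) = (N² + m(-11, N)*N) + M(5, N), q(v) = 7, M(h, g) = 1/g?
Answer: -102066/7 ≈ -14581.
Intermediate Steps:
m(j, W) = (1 + W)/(W + j)
r(N) = 1/N + N² + N*(1 + N)/(-11 + N) (r(N) = (N² + ((1 + N)/(N - 11))*N) + 1/N = (N² + ((1 + N)/(-11 + N))*N) + 1/N = (N² + N*(1 + N)/(-11 + N)) + 1/N = 1/N + N² + N*(1 + N)/(-11 + N))
r(q(2)) - ((674 + 158) + 13784) = (-11 + 7 + 7² + 7⁴ - 10*7³)/(7*(-11 + 7)) - ((674 + 158) + 13784) = (⅐)*(-11 + 7 + 49 + 2401 - 10*343)/(-4) - (832 + 13784) = (⅐)*(-¼)*(-11 + 7 + 49 + 2401 - 3430) - 1*14616 = (⅐)*(-¼)*(-984) - 14616 = 246/7 - 14616 = -102066/7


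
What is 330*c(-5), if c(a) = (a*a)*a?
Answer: -41250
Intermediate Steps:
c(a) = a³ (c(a) = a²*a = a³)
330*c(-5) = 330*(-5)³ = 330*(-125) = -41250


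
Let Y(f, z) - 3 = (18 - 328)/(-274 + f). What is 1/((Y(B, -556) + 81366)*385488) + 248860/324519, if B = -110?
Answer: 10408016790087352/13572286428361089 ≈ 0.76686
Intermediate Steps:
Y(f, z) = 3 - 310/(-274 + f) (Y(f, z) = 3 + (18 - 328)/(-274 + f) = 3 - 310/(-274 + f))
1/((Y(B, -556) + 81366)*385488) + 248860/324519 = 1/(((-1132 + 3*(-110))/(-274 - 110) + 81366)*385488) + 248860/324519 = (1/385488)/((-1132 - 330)/(-384) + 81366) + 248860*(1/324519) = (1/385488)/(-1/384*(-1462) + 81366) + 248860/324519 = (1/385488)/(731/192 + 81366) + 248860/324519 = (1/385488)/(15623003/192) + 248860/324519 = (192/15623003)*(1/385488) + 248860/324519 = 4/125468337093 + 248860/324519 = 10408016790087352/13572286428361089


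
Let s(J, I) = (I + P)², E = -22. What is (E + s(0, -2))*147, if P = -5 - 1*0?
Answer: 3969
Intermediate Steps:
P = -5 (P = -5 + 0 = -5)
s(J, I) = (-5 + I)² (s(J, I) = (I - 5)² = (-5 + I)²)
(E + s(0, -2))*147 = (-22 + (-5 - 2)²)*147 = (-22 + (-7)²)*147 = (-22 + 49)*147 = 27*147 = 3969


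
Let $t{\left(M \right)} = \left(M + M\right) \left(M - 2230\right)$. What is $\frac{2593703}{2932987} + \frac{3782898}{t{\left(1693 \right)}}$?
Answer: $- \frac{1063184529680}{888832911389} \approx -1.1962$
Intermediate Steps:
$t{\left(M \right)} = 2 M \left(-2230 + M\right)$
$\frac{2593703}{2932987} + \frac{3782898}{t{\left(1693 \right)}} = \frac{2593703}{2932987} + \frac{3782898}{2 \cdot 1693 \left(-2230 + 1693\right)} = 2593703 \cdot \frac{1}{2932987} + \frac{3782898}{2 \cdot 1693 \left(-537\right)} = \frac{2593703}{2932987} + \frac{3782898}{-1818282} = \frac{2593703}{2932987} + 3782898 \left(- \frac{1}{1818282}\right) = \frac{2593703}{2932987} - \frac{630483}{303047} = - \frac{1063184529680}{888832911389}$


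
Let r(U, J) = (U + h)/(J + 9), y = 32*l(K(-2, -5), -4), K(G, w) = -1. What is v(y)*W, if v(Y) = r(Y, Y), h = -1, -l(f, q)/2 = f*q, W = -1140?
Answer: -15420/13 ≈ -1186.2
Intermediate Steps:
l(f, q) = -2*f*q
y = -256 (y = 32*(-2*(-1)*(-4)) = 32*(-8) = -256)
r(U, J) = (-1 + U)/(9 + J) (r(U, J) = (U - 1)/(J + 9) = (-1 + U)/(9 + J))
v(Y) = (-1 + Y)/(9 + Y)
v(y)*W = ((-1 - 256)/(9 - 256))*(-1140) = (-257/(-247))*(-1140) = -1/247*(-257)*(-1140) = (257/247)*(-1140) = -15420/13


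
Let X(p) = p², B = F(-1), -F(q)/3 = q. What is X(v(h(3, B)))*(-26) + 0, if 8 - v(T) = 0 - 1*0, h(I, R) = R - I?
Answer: -1664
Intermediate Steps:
F(q) = -3*q
B = 3 (B = -3*(-1) = 3)
v(T) = 8 (v(T) = 8 - (0 - 1*0) = 8 - (0 + 0) = 8 - 1*0 = 8 + 0 = 8)
X(v(h(3, B)))*(-26) + 0 = 8²*(-26) + 0 = 64*(-26) + 0 = -1664 + 0 = -1664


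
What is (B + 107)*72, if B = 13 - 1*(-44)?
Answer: 11808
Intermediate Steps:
B = 57 (B = 13 + 44 = 57)
(B + 107)*72 = (57 + 107)*72 = 164*72 = 11808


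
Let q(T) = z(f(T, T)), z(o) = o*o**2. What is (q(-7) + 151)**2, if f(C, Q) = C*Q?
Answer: 13876840000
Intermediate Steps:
z(o) = o**3
q(T) = T**6 (q(T) = (T*T)**3 = (T**2)**3 = T**6)
(q(-7) + 151)**2 = ((-7)**6 + 151)**2 = (117649 + 151)**2 = 117800**2 = 13876840000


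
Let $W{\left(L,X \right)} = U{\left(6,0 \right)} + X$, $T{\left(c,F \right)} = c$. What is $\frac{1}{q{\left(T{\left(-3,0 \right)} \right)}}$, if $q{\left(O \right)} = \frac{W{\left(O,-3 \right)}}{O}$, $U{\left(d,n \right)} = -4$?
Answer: $\frac{3}{7} \approx 0.42857$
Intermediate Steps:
$W{\left(L,X \right)} = -4 + X$
$q{\left(O \right)} = - \frac{7}{O}$ ($q{\left(O \right)} = \frac{-4 - 3}{O} = - \frac{7}{O}$)
$\frac{1}{q{\left(T{\left(-3,0 \right)} \right)}} = \frac{1}{\left(-7\right) \frac{1}{-3}} = \frac{1}{\left(-7\right) \left(- \frac{1}{3}\right)} = \frac{1}{\frac{7}{3}} = \frac{3}{7}$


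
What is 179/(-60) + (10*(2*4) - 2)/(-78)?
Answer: -239/60 ≈ -3.9833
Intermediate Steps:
179/(-60) + (10*(2*4) - 2)/(-78) = 179*(-1/60) + (10*8 - 2)*(-1/78) = -179/60 + (80 - 2)*(-1/78) = -179/60 + 78*(-1/78) = -179/60 - 1 = -239/60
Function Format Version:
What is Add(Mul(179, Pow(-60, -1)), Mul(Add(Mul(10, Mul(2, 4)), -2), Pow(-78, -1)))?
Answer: Rational(-239, 60) ≈ -3.9833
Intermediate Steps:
Add(Mul(179, Pow(-60, -1)), Mul(Add(Mul(10, Mul(2, 4)), -2), Pow(-78, -1))) = Add(Mul(179, Rational(-1, 60)), Mul(Add(Mul(10, 8), -2), Rational(-1, 78))) = Add(Rational(-179, 60), Mul(Add(80, -2), Rational(-1, 78))) = Add(Rational(-179, 60), Mul(78, Rational(-1, 78))) = Add(Rational(-179, 60), -1) = Rational(-239, 60)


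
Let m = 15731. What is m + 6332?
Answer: 22063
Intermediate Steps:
m + 6332 = 15731 + 6332 = 22063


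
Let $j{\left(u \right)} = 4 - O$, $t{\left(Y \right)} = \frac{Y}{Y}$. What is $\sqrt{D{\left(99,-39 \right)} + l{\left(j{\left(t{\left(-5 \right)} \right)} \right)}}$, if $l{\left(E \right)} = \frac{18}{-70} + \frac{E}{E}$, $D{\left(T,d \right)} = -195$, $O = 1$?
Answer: $\frac{i \sqrt{237965}}{35} \approx 13.938 i$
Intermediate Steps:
$t{\left(Y \right)} = 1$
$j{\left(u \right)} = 3$ ($j{\left(u \right)} = 4 - 1 = 3$)
$l{\left(E \right)} = \frac{26}{35}$ ($l{\left(E \right)} = 18 \left(- \frac{1}{70}\right) + 1 = - \frac{9}{35} + 1 = \frac{26}{35}$)
$\sqrt{D{\left(99,-39 \right)} + l{\left(j{\left(t{\left(-5 \right)} \right)} \right)}} = \sqrt{-195 + \frac{26}{35}} = \sqrt{- \frac{6799}{35}} = \frac{i \sqrt{237965}}{35}$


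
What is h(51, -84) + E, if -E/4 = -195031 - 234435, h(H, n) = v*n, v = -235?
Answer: 1737604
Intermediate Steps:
h(H, n) = -235*n
E = 1717864 (E = -4*(-195031 - 234435) = -4*(-429466) = 1717864)
h(51, -84) + E = -235*(-84) + 1717864 = 19740 + 1717864 = 1737604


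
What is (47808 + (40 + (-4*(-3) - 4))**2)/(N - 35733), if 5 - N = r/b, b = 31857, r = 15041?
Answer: -1596417984/1138201937 ≈ -1.4026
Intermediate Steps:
N = 144244/31857 (N = 5 - 15041/31857 = 144244/31857 ≈ 4.5279)
(47808 + (40 + (-4*(-3) - 4))**2)/(N - 35733) = (47808 + (40 + (-4*(-3) - 4))**2)/(144244/31857 - 35733) = (47808 + (40 + (12 - 4))**2)/(-1138201937/31857) = (47808 + (40 + 8)**2)*(-31857/1138201937) = (47808 + 48**2)*(-31857/1138201937) = (47808 + 2304)*(-31857/1138201937) = 50112*(-31857/1138201937) = -1596417984/1138201937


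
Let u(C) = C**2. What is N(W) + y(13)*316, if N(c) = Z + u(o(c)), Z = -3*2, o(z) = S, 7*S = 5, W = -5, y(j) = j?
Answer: 201023/49 ≈ 4102.5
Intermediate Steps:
S = 5/7 (S = (1/7)*5 = 5/7 ≈ 0.71429)
o(z) = 5/7
Z = -6
N(c) = -269/49 (N(c) = -6 + (5/7)**2 = -6 + 25/49 = -269/49)
N(W) + y(13)*316 = -269/49 + 13*316 = -269/49 + 4108 = 201023/49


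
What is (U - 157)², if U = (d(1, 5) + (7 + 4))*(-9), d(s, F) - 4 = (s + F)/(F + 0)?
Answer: 2292196/25 ≈ 91688.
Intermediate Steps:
d(s, F) = 4 + (F + s)/F (d(s, F) = 4 + (s + F)/(F + 0) = 4 + (F + s)/F)
U = -729/5 (U = ((5 + 1/5) + (7 + 4))*(-9) = ((5 + 1*(⅕)) + 11)*(-9) = ((5 + ⅕) + 11)*(-9) = (26/5 + 11)*(-9) = (81/5)*(-9) = -729/5 ≈ -145.80)
(U - 157)² = (-729/5 - 157)² = (-1514/5)² = 2292196/25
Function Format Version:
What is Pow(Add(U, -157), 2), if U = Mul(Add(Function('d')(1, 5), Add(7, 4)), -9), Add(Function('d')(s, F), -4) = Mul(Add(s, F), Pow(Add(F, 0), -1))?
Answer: Rational(2292196, 25) ≈ 91688.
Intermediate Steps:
Function('d')(s, F) = Add(4, Mul(Pow(F, -1), Add(F, s))) (Function('d')(s, F) = Add(4, Mul(Add(s, F), Pow(Add(F, 0), -1))) = Add(4, Mul(Add(F, s), Pow(F, -1))) = Add(4, Mul(Pow(F, -1), Add(F, s))))
U = Rational(-729, 5) (U = Mul(Add(Add(5, Mul(1, Pow(5, -1))), Add(7, 4)), -9) = Mul(Add(Add(5, Mul(1, Rational(1, 5))), 11), -9) = Mul(Add(Add(5, Rational(1, 5)), 11), -9) = Mul(Add(Rational(26, 5), 11), -9) = Mul(Rational(81, 5), -9) = Rational(-729, 5) ≈ -145.80)
Pow(Add(U, -157), 2) = Pow(Add(Rational(-729, 5), -157), 2) = Pow(Rational(-1514, 5), 2) = Rational(2292196, 25)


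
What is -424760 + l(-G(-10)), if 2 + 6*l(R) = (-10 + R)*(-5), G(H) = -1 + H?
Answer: -2548567/6 ≈ -4.2476e+5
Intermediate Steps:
l(R) = 8 - 5*R/6 (l(R) = -⅓ + ((-10 + R)*(-5))/6 = -⅓ + (50 - 5*R)/6 = -⅓ + (25/3 - 5*R/6) = 8 - 5*R/6)
-424760 + l(-G(-10)) = -424760 + (8 - (-5)*(-1 - 10)/6) = -424760 + (8 - (-5)*(-11)/6) = -424760 + (8 - ⅚*11) = -424760 + (8 - 55/6) = -424760 - 7/6 = -2548567/6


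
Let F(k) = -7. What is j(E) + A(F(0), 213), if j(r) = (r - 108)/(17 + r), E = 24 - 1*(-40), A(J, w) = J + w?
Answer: 16642/81 ≈ 205.46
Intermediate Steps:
E = 64 (E = 24 + 40 = 64)
j(r) = (-108 + r)/(17 + r)
j(E) + A(F(0), 213) = (-108 + 64)/(17 + 64) + (-7 + 213) = -44/81 + 206 = 16642/81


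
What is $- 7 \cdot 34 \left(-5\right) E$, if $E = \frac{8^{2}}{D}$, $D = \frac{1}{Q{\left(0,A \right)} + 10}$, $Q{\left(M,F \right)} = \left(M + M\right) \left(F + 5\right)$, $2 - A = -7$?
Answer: $761600$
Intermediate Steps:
$A = 9$ ($A = 2 - -7 = 2 + 7 = 9$)
$Q{\left(M,F \right)} = 2 M \left(5 + F\right)$
$D = \frac{1}{10}$ ($D = \frac{1}{2 \cdot 0 \left(5 + 9\right) + 10} = \frac{1}{2 \cdot 0 \cdot 14 + 10} = \frac{1}{0 + 10} = \frac{1}{10} \approx 0.1$)
$E = 640$ ($E = 8^{2} \frac{1}{\frac{1}{10}} = 64 \cdot 10 = 640$)
$- 7 \cdot 34 \left(-5\right) E = - 7 \cdot 34 \left(-5\right) 640 = \left(-7\right) \left(-170\right) 640 = 1190 \cdot 640 = 761600$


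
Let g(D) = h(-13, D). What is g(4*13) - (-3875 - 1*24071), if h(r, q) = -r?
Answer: 27959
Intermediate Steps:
g(D) = 13 (g(D) = -1*(-13) = 13)
g(4*13) - (-3875 - 1*24071) = 13 - (-3875 - 1*24071) = 13 - (-3875 - 24071) = 13 - 1*(-27946) = 13 + 27946 = 27959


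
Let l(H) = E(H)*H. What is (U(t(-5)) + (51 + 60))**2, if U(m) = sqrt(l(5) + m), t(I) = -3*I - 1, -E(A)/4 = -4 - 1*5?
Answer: (111 + sqrt(194))**2 ≈ 15607.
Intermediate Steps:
E(A) = 36 (E(A) = -4*(-4 - 1*5) = -4*(-4 - 5) = -4*(-9) = 36)
l(H) = 36*H
t(I) = -1 - 3*I
U(m) = sqrt(180 + m) (U(m) = sqrt(36*5 + m) = sqrt(180 + m))
(U(t(-5)) + (51 + 60))**2 = (sqrt(180 + (-1 - 3*(-5))) + (51 + 60))**2 = (sqrt(180 + (-1 + 15)) + 111)**2 = (sqrt(180 + 14) + 111)**2 = (sqrt(194) + 111)**2 = (111 + sqrt(194))**2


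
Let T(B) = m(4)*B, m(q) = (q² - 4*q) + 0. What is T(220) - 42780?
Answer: -42780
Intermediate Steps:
m(q) = q² - 4*q
T(B) = 0 (T(B) = (4*(-4 + 4))*B = (4*0)*B = 0*B = 0)
T(220) - 42780 = 0 - 42780 = -42780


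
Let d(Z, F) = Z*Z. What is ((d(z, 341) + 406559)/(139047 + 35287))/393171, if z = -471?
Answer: 314200/34271536557 ≈ 9.1680e-6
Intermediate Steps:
d(Z, F) = Z²
((d(z, 341) + 406559)/(139047 + 35287))/393171 = (((-471)² + 406559)/(139047 + 35287))/393171 = ((221841 + 406559)/174334)*(1/393171) = (628400*(1/174334))*(1/393171) = (314200/87167)*(1/393171) = 314200/34271536557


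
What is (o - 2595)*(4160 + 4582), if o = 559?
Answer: -17798712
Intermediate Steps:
(o - 2595)*(4160 + 4582) = (559 - 2595)*(4160 + 4582) = -2036*8742 = -17798712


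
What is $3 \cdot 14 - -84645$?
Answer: $84687$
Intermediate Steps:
$3 \cdot 14 - -84645 = 42 + 84645 = 84687$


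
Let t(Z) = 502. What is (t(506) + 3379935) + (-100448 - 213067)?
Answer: 3066922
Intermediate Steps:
(t(506) + 3379935) + (-100448 - 213067) = (502 + 3379935) + (-100448 - 213067) = 3380437 - 313515 = 3066922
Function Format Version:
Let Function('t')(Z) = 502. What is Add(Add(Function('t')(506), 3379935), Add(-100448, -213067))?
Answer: 3066922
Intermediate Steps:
Add(Add(Function('t')(506), 3379935), Add(-100448, -213067)) = Add(Add(502, 3379935), Add(-100448, -213067)) = Add(3380437, -313515) = 3066922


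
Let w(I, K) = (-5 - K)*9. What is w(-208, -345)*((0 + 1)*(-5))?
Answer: -15300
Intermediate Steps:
w(I, K) = -45 - 9*K
w(-208, -345)*((0 + 1)*(-5)) = (-45 - 9*(-345))*((0 + 1)*(-5)) = (-45 + 3105)*(1*(-5)) = 3060*(-5) = -15300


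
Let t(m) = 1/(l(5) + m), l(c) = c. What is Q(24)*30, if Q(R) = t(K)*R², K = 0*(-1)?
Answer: 3456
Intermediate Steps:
K = 0
t(m) = 1/(5 + m)
Q(R) = R²/5 (Q(R) = R²/(5 + 0) = R²/5)
Q(24)*30 = ((⅕)*24²)*30 = ((⅕)*576)*30 = (576/5)*30 = 3456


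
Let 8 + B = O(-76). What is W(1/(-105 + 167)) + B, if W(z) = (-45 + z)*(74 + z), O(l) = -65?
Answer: -13079333/3844 ≈ -3402.5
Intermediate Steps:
B = -73 (B = -8 - 65 = -73)
W(1/(-105 + 167)) + B = (-3330 + (1/(-105 + 167))**2 + 29/(-105 + 167)) - 73 = (-3330 + (1/62)**2 + 29/62) - 73 = (-3330 + (1/62)**2 + 29*(1/62)) - 73 = (-3330 + 1/3844 + 29/62) - 73 = -12798721/3844 - 73 = -13079333/3844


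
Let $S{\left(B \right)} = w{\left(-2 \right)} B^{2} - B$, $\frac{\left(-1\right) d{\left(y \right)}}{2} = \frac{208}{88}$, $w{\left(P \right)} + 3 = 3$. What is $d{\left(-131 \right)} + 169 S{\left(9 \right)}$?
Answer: $- \frac{16783}{11} \approx -1525.7$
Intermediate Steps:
$w{\left(P \right)} = 0$ ($w{\left(P \right)} = -3 + 3 = 0$)
$d{\left(y \right)} = - \frac{52}{11}$ ($d{\left(y \right)} = - 2 \cdot \frac{208}{88} = - 2 \cdot 208 \cdot \frac{1}{88} = \left(-2\right) \frac{26}{11} = - \frac{52}{11}$)
$S{\left(B \right)} = - B$ ($S{\left(B \right)} = 0 B^{2} - B = 0 - B = - B$)
$d{\left(-131 \right)} + 169 S{\left(9 \right)} = - \frac{52}{11} + 169 \left(\left(-1\right) 9\right) = - \frac{52}{11} + 169 \left(-9\right) = - \frac{52}{11} - 1521 = - \frac{16783}{11}$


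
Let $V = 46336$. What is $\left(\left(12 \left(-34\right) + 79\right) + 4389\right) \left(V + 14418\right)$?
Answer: $246661240$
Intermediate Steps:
$\left(\left(12 \left(-34\right) + 79\right) + 4389\right) \left(V + 14418\right) = \left(\left(12 \left(-34\right) + 79\right) + 4389\right) \left(46336 + 14418\right) = \left(\left(-408 + 79\right) + 4389\right) 60754 = \left(-329 + 4389\right) 60754 = 4060 \cdot 60754 = 246661240$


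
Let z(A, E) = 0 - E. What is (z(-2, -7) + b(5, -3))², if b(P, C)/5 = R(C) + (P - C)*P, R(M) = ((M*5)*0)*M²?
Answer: 42849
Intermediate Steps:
z(A, E) = -E
R(M) = 0 (R(M) = ((5*M)*0)*M² = 0*M² = 0)
b(P, C) = 5*P*(P - C) (b(P, C) = 5*(0 + (P - C)*P) = 5*(0 + P*(P - C)) = 5*(P*(P - C)) = 5*P*(P - C))
(z(-2, -7) + b(5, -3))² = (-1*(-7) + 5*5*(5 - 1*(-3)))² = (7 + 5*5*(5 + 3))² = (7 + 5*5*8)² = (7 + 200)² = 207² = 42849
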